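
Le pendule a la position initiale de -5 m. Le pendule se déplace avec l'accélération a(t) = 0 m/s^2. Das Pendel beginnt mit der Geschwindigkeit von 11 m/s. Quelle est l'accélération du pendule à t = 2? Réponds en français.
De l'équation de l'accélération a(t) = 0, nous substituons t = 2 pour obtenir a = 0.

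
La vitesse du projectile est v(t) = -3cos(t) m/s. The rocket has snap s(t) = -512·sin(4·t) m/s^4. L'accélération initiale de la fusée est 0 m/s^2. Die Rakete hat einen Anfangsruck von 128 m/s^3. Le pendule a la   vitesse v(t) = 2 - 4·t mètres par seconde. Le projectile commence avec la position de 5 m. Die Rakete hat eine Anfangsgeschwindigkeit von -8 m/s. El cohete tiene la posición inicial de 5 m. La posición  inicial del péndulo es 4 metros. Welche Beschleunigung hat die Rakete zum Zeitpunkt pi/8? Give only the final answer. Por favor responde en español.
La aceleración en t = pi/8 es a = 32.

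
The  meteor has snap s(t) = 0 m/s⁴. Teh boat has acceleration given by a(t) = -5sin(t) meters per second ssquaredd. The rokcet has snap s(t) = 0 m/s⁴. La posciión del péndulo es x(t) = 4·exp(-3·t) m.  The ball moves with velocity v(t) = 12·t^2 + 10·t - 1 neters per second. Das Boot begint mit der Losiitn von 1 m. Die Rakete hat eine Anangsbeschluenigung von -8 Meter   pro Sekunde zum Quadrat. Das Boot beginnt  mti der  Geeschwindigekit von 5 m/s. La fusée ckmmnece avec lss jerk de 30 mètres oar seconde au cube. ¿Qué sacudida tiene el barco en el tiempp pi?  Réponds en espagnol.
Debemos derivar nuestra ecuación de la aceleración a(t) = -5·sin(t) 1 vez. Tomando d/dt de a(t), encontramos j(t) = -5·cos(t). Usando j(t) = -5·cos(t) y sustituyendo t = pi, encontramos j = 5.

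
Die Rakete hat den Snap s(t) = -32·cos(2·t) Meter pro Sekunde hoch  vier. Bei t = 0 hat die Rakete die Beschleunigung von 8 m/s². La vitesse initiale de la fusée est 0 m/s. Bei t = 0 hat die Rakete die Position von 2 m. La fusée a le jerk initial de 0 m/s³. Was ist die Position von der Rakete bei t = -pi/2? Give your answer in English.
We need to integrate our snap equation s(t) = -32·cos(2·t) 4 times. Taking ∫s(t)dt and applying j(0) = 0, we find j(t) = -16·sin(2·t). Taking ∫j(t)dt and applying a(0) = 8, we find a(t) = 8·cos(2·t). Taking ∫a(t)dt and applying v(0) = 0, we find v(t) = 4·sin(2·t). The antiderivative of velocity is position. Using x(0) = 2, we get x(t) = 4 - 2·cos(2·t). Using x(t) = 4 - 2·cos(2·t) and substituting t = -pi/2, we find x = 6.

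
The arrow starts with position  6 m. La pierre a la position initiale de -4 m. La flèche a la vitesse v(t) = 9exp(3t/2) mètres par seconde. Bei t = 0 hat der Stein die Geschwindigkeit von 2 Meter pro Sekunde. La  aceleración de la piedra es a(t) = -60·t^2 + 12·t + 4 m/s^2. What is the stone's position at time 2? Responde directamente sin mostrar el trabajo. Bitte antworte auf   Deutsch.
x(2) = -56.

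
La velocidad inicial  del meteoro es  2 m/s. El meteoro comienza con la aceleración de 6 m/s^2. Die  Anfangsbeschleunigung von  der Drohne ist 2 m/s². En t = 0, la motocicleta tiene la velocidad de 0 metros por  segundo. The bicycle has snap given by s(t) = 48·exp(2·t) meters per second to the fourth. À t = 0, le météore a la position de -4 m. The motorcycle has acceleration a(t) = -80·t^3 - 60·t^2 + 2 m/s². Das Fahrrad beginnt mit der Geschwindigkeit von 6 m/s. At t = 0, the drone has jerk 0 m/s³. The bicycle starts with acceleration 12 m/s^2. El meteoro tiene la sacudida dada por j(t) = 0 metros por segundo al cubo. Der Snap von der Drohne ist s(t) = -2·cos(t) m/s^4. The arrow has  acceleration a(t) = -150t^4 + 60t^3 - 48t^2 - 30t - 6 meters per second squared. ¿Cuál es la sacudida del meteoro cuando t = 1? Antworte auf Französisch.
En utilisant j(t) = 0 et en substituant t = 1, nous trouvons j = 0.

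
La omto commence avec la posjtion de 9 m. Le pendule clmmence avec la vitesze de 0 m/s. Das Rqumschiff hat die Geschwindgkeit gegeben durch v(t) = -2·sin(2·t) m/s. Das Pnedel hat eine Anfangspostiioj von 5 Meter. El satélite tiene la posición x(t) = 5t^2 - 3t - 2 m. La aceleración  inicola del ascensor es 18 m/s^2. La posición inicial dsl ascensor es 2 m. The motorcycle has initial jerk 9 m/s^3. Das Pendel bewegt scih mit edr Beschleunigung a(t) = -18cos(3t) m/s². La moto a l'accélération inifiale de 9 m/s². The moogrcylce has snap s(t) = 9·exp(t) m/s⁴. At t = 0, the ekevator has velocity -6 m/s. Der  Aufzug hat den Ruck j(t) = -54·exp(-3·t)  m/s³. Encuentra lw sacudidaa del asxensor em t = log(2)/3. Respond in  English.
From the given jerk equation j(t) = -54·exp(-3·t), we substitute t = log(2)/3 to get j = -27.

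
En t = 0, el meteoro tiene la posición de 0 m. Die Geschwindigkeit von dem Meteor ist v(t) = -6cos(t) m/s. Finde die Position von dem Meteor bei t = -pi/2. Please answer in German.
Wir müssen unsere Gleichung für die Geschwindigkeit v(t) = -6·cos(t) 1-mal integrieren. Das Integral von der Geschwindigkeit, mit x(0) = 0, ergibt die Position: x(t) = -6·sin(t). Mit x(t) = -6·sin(t) und Einsetzen von t = -pi/2, finden wir x = 6.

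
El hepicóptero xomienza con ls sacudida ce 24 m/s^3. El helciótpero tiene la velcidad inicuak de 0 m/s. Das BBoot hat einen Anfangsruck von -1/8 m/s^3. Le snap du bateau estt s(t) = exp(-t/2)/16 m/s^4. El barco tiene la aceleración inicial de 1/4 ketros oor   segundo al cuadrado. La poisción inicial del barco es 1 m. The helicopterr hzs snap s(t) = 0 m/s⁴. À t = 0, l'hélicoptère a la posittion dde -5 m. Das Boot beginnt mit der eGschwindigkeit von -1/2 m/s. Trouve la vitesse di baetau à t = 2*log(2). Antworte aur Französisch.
Nous devons trouver la primitive de notre équation du snap s(t) = exp(-t/2)/16 3 fois. L'intégrale du snap est le jerk. En utilisant j(0) = -1/8, nous obtenons j(t) = -exp(-t/2)/8. La primitive du jerk, avec a(0) = 1/4, donne l'accélération: a(t) = exp(-t/2)/4. En prenant ∫a(t)dt et en appliquant v(0) = -1/2, nous trouvons v(t) = -exp(-t/2)/2. Nous avons la vitesse v(t) = -exp(-t/2)/2. En substituant t = 2*log(2): v(2*log(2)) = -1/4.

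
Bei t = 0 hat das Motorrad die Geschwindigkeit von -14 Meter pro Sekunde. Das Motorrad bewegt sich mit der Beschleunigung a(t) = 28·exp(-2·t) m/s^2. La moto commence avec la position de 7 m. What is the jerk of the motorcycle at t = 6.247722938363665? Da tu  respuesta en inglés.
Starting from acceleration a(t) = 28·exp(-2·t), we take 1 derivative. The derivative of acceleration gives jerk: j(t) = -56·exp(-2·t). We have jerk j(t) = -56·exp(-2·t). Substituting t = 6.247722938363665: j(6.247722938363665) = -0.000209645156796136.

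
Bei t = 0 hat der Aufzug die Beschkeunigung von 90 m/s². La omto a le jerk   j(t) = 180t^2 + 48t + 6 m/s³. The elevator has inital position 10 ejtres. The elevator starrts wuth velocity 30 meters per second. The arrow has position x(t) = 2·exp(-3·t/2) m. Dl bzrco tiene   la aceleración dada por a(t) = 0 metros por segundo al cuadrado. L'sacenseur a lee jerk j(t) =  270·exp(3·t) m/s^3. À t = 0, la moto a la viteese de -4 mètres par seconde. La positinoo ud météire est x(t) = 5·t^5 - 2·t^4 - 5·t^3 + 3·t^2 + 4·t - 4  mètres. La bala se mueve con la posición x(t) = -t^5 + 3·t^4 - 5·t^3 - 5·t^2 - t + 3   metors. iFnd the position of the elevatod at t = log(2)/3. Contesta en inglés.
We need to integrate our jerk equation j(t) = 270·exp(3·t) 3 times. The integral of jerk is acceleration. Using a(0) = 90, we get a(t) = 90·exp(3·t). Integrating acceleration and using the initial condition v(0) = 30, we get v(t) = 30·exp(3·t). The integral of velocity is position. Using x(0) = 10, we get x(t) = 10·exp(3·t). We have position x(t) = 10·exp(3·t). Substituting t = log(2)/3: x(log(2)/3) = 20.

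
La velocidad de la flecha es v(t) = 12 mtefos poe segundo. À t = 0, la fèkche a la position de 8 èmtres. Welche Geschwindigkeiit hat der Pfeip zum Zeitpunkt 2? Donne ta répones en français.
En utilisant v(t) = 12 et en substituant t = 2, nous trouvons v = 12.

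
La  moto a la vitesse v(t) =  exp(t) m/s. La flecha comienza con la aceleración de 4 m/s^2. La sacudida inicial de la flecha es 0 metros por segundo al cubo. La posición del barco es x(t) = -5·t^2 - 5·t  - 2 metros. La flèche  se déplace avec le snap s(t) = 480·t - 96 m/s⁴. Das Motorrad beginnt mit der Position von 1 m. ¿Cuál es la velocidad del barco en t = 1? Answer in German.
Wir müssen unsere Gleichung für die Position x(t) = -5·t^2 - 5·t - 2 1-mal ableiten. Die Ableitung von der Position ergibt die Geschwindigkeit: v(t) = -10·t - 5. Wir haben die Geschwindigkeit v(t) = -10·t - 5. Durch Einsetzen von t = 1: v(1) = -15.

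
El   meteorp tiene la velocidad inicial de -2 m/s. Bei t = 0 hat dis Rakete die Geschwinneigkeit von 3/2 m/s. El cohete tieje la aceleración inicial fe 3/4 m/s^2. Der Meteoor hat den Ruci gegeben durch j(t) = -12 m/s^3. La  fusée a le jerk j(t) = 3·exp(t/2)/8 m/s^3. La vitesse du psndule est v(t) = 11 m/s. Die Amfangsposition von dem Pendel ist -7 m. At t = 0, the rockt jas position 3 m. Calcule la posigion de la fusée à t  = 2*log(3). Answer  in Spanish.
Para resolver esto, necesitamos tomar 3 integrales de nuestra ecuación de la sacudida j(t) = 3·exp(t/2)/8. Tomando ∫j(t)dt y aplicando a(0) = 3/4, encontramos a(t) = 3·exp(t/2)/4. Integrando la aceleración y usando la condición inicial v(0) = 3/2, obtenemos v(t) = 3·exp(t/2)/2. La integral de la velocidad, con x(0) = 3, da la posición: x(t) = 3·exp(t/2). Tenemos la posición x(t) = 3·exp(t/2). Sustituyendo t = 2*log(3): x(2*log(3)) = 9.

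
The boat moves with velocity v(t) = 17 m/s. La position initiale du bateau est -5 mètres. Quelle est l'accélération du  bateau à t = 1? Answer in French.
En partant de la vitesse v(t) = 17, nous prenons 1 dérivée. En prenant d/dt de v(t), nous trouvons a(t) = 0. Nous avons l'accélération a(t) = 0. En substituant t = 1: a(1) = 0.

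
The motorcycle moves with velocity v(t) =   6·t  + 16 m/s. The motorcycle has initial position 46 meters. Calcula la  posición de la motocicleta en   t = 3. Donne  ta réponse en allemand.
Um dies zu lösen, müssen wir 1 Stammfunktion unserer Gleichung für die Geschwindigkeit v(t) = 6·t + 16 finden. Das Integral von der Geschwindigkeit ist die Position. Mit x(0) = 46 erhalten wir x(t) = 3·t^2 + 16·t + 46. Mit x(t) = 3·t^2 + 16·t + 46 und Einsetzen von t = 3, finden wir x = 121.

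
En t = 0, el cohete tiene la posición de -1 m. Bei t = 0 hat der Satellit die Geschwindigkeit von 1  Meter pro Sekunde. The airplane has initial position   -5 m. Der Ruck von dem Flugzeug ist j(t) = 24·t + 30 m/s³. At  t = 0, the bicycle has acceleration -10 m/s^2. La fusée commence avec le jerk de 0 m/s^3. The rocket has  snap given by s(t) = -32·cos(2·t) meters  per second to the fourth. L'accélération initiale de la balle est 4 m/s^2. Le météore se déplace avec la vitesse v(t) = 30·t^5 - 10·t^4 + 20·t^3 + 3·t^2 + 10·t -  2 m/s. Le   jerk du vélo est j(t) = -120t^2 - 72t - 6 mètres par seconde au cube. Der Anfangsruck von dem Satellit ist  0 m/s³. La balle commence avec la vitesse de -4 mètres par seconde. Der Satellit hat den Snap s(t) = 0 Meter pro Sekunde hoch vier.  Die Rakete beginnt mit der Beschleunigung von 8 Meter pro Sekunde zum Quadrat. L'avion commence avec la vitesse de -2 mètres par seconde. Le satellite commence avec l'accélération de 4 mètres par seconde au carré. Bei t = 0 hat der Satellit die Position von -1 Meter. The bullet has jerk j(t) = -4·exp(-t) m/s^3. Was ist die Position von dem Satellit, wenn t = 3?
Ausgehend von dem Snap s(t) = 0, nehmen wir 4 Stammfunktionen. Das Integral von dem Snap, mit j(0) = 0, ergibt den Ruck: j(t) = 0. Mit ∫j(t)dt und Anwendung von a(0) = 4, finden wir a(t) = 4. Die Stammfunktion von der Beschleunigung ist die Geschwindigkeit. Mit v(0) = 1 erhalten wir v(t) = 4·t + 1. Die Stammfunktion von der Geschwindigkeit, mit x(0) = -1, ergibt die Position: x(t) = 2·t^2 + t - 1. Aus der Gleichung für die Position x(t) = 2·t^2 + t - 1, setzen wir t = 3 ein und erhalten x = 20.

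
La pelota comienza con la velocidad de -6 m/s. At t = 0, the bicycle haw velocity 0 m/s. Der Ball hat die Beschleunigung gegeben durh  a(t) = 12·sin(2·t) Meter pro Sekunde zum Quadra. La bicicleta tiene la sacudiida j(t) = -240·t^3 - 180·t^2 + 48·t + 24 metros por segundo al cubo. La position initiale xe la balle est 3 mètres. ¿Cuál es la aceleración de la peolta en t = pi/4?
Usando a(t) = 12·sin(2·t) y sustituyendo t = pi/4, encontramos a = 12.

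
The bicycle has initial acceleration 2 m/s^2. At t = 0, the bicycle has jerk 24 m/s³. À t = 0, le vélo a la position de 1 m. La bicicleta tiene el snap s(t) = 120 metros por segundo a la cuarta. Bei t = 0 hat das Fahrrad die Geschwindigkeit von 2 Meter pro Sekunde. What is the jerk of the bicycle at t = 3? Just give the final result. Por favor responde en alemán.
Die Antwort ist 384.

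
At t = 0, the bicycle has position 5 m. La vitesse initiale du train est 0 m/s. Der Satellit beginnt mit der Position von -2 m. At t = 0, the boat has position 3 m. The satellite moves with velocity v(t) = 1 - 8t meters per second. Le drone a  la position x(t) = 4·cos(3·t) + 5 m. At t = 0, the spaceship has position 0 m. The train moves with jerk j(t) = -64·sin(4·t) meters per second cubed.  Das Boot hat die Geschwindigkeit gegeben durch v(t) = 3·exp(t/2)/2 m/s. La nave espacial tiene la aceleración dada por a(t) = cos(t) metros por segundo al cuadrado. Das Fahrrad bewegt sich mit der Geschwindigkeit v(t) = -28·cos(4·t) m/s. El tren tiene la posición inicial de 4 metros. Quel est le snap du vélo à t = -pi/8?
Nous devons dériver notre équation de la vitesse v(t) = -28·cos(4·t) 3 fois. En dérivant la vitesse, nous obtenons l'accélération: a(t) = 112·sin(4·t). En prenant d/dt de a(t), nous trouvons j(t) = 448·cos(4·t). La dérivée du jerk donne le snap: s(t) = -1792·sin(4·t). Nous avons le snap s(t) = -1792·sin(4·t). En substituant t = -pi/8: s(-pi/8) = 1792.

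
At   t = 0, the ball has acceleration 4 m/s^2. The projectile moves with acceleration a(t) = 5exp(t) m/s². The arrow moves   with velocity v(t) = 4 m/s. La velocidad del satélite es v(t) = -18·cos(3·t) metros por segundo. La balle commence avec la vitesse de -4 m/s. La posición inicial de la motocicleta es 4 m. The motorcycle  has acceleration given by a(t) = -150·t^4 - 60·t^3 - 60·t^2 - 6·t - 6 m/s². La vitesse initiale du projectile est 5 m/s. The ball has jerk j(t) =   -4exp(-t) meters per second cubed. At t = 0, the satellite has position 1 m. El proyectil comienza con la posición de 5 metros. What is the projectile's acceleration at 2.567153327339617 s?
We have acceleration a(t) = 5·exp(t). Substituting t = 2.567153327339617: a(2.567153327339617) = 65.1434160263228.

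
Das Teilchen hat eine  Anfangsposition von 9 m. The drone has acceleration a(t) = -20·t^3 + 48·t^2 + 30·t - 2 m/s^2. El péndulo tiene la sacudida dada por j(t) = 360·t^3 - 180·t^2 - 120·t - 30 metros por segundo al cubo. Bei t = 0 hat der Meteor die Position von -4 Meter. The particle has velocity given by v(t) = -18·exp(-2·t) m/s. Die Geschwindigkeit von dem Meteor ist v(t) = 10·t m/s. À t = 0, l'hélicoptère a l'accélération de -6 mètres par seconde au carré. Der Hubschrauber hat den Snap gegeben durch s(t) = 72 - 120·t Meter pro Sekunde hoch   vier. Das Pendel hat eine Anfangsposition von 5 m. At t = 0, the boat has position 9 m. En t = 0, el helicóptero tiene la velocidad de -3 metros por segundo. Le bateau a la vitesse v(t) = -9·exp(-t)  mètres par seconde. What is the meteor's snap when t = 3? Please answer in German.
Ausgehend von der Geschwindigkeit v(t) = 10·t, nehmen wir 3 Ableitungen. Mit d/dt von v(t) finden wir a(t) = 10. Die Ableitung von der Beschleunigung ergibt den Ruck: j(t) = 0. Mit d/dt von j(t) finden wir s(t) = 0. Wir haben den Snap s(t) = 0. Durch Einsetzen von t = 3: s(3) = 0.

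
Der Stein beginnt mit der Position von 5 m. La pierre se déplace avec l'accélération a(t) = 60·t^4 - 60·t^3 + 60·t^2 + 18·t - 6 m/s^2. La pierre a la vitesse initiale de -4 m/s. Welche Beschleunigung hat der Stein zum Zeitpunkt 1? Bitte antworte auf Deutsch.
Aus der Gleichung für die Beschleunigung a(t) = 60·t^4 - 60·t^3 + 60·t^2 + 18·t - 6, setzen wir t = 1 ein und erhalten a = 72.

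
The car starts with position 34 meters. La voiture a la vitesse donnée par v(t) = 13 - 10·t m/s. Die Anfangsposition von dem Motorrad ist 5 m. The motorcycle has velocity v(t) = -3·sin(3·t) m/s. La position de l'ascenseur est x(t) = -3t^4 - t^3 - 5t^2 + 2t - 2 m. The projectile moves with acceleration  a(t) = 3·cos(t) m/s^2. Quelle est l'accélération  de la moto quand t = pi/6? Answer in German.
Ausgehend von der Geschwindigkeit v(t) = -3·sin(3·t), nehmen wir 1 Ableitung. Mit d/dt von v(t) finden wir a(t) = -9·cos(3·t). Wir haben die Beschleunigung a(t) = -9·cos(3·t). Durch Einsetzen von t = pi/6: a(pi/6) = 0.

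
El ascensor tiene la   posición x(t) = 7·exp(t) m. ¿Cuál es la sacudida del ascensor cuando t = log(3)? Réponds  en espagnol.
Debemos derivar nuestra ecuación de la posición x(t) = 7·exp(t) 3 veces. Derivando la posición, obtenemos la velocidad: v(t) = 7·exp(t). La derivada de la velocidad da la aceleración: a(t) = 7·exp(t). Tomando d/dt de a(t), encontramos j(t) = 7·exp(t). Tenemos la sacudida j(t) = 7·exp(t). Sustituyendo t = log(3): j(log(3)) = 21.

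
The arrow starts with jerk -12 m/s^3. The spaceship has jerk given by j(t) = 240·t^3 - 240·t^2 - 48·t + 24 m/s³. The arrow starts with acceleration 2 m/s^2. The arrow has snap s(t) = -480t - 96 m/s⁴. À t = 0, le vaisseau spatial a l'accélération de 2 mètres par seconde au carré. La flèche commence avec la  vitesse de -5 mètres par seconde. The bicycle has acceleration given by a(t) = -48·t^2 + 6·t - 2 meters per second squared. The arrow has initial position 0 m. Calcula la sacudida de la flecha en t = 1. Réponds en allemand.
Um dies zu lösen, müssen wir 1 Stammfunktion unserer Gleichung für den Snap s(t) = -480·t - 96 finden. Die Stammfunktion von dem Snap ist der Ruck. Mit j(0) = -12 erhalten wir j(t) = -240·t^2 - 96·t - 12. Wir haben den Ruck j(t) = -240·t^2 - 96·t - 12. Durch Einsetzen von t = 1: j(1) = -348.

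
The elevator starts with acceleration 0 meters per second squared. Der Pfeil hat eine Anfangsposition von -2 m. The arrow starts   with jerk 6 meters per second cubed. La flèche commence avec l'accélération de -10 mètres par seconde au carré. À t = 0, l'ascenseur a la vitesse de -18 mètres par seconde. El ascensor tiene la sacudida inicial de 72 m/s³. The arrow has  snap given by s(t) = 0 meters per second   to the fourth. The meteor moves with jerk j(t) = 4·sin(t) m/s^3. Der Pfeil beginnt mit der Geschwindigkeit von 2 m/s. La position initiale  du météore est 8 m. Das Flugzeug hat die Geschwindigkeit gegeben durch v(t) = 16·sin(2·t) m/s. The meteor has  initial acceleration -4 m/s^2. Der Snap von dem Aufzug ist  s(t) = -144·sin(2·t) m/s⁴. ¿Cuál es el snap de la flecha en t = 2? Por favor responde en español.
Usando s(t) = 0 y sustituyendo t = 2, encontramos s = 0.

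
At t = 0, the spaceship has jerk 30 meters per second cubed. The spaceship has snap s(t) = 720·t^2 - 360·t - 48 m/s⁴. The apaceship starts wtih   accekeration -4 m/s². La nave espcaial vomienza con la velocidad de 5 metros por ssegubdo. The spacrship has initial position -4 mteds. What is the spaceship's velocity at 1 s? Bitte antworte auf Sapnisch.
Para resolver esto, necesitamos tomar 3 antiderivadas de nuestra ecuación del snap s(t) = 720·t^2 - 360·t - 48. La antiderivada del snap es la sacudida. Usando j(0) = 30, obtenemos j(t) = 240·t^3 - 180·t^2 - 48·t + 30. La antiderivada de la sacudida es la aceleración. Usando a(0) = -4, obtenemos a(t) = 60·t^4 - 60·t^3 - 24·t^2 + 30·t - 4. Tomando ∫a(t)dt y aplicando v(0) = 5, encontramos v(t) = 12·t^5 - 15·t^4 - 8·t^3 + 15·t^2 - 4·t + 5. Usando v(t) = 12·t^5 - 15·t^4 - 8·t^3 + 15·t^2 - 4·t + 5 y sustituyendo t = 1, encontramos v = 5.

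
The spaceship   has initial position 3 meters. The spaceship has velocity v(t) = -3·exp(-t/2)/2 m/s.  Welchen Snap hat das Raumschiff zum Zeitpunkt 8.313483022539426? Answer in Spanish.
Para resolver esto, necesitamos tomar 3 derivadas de nuestra ecuación de la velocidad v(t) = -3·exp(-t/2)/2. Tomando d/dt de v(t), encontramos a(t) = 3·exp(-t/2)/4. Derivando la aceleración, obtenemos la sacudida: j(t) = -3·exp(-t/2)/8. La derivada de la sacudida da el snap: s(t) = 3·exp(-t/2)/16. De la ecuación del snap s(t) = 3·exp(-t/2)/16, sustituimos t = 8.313483022539426 para obtener s = 0.00293596836003907.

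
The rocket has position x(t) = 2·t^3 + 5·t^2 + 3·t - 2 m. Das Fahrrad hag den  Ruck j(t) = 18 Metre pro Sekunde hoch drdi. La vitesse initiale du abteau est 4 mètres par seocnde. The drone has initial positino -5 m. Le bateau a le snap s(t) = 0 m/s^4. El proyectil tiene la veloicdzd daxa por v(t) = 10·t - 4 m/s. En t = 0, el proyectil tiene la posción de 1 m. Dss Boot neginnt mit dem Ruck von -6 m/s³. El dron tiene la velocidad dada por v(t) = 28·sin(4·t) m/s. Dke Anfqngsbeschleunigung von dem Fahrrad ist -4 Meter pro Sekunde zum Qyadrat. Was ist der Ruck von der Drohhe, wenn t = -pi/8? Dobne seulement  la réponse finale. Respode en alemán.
Die Antwort ist 448.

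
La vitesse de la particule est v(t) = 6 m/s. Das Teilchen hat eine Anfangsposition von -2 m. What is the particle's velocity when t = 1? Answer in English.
We have velocity v(t) = 6. Substituting t = 1: v(1) = 6.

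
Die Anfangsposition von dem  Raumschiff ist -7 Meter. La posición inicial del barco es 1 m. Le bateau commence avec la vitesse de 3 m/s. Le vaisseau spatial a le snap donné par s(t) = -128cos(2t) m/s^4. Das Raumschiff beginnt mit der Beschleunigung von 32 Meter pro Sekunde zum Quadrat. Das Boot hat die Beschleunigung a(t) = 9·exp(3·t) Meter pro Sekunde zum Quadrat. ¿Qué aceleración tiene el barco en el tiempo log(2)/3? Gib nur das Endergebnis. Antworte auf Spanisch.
En t = log(2)/3, a = 18.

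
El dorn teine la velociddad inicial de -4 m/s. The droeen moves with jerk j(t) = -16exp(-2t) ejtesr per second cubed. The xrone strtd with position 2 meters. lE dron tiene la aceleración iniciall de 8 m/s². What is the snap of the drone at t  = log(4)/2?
We must differentiate our jerk equation j(t) = -16·exp(-2·t) 1 time. Taking d/dt of j(t), we find s(t) = 32·exp(-2·t). From the given snap equation s(t) = 32·exp(-2·t), we substitute t = log(4)/2 to get s = 8.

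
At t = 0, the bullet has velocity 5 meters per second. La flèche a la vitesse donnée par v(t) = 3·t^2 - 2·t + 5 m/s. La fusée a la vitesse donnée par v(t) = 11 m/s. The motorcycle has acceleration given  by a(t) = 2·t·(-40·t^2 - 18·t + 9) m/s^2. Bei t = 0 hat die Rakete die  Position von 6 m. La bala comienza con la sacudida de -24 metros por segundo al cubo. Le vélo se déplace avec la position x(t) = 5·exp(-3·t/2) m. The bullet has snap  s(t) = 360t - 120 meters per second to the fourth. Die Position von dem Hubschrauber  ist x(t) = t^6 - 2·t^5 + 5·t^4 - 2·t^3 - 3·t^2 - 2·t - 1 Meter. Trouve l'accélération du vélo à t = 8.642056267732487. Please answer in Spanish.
Partiendo de la posición x(t) = 5·exp(-3·t/2), tomamos 2 derivadas. Derivando la posición, obtenemos la velocidad: v(t) = -15·exp(-3·t/2)/2. Tomando d/dt de v(t), encontramos a(t) = 45·exp(-3·t/2)/4. Tenemos la aceleración a(t) = 45·exp(-3·t/2)/4. Sustituyendo t = 8.642056267732487: a(8.642056267732487) = 0.0000263849635401330.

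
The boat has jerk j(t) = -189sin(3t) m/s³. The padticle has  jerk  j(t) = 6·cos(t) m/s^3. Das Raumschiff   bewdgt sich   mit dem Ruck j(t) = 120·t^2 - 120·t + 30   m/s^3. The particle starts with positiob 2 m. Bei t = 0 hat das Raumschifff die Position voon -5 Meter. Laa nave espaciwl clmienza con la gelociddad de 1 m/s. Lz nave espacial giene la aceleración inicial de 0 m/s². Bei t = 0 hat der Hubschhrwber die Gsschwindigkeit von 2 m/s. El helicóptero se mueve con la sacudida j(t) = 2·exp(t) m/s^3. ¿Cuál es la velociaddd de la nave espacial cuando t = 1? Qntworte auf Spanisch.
Partiendo de la sacudida j(t) = 120·t^2 - 120·t + 30, tomamos 2 integrales. La antiderivada de la sacudida es la aceleración. Usando a(0) = 0, obtenemos a(t) = 10·t·(4·t^2 - 6·t + 3). Integrando la aceleración y usando la condición inicial v(0) = 1, obtenemos v(t) = 10·t^4 - 20·t^3 + 15·t^2 + 1. De la ecuación de la velocidad v(t) = 10·t^4 - 20·t^3 + 15·t^2 + 1, sustituimos t = 1 para obtener v = 6.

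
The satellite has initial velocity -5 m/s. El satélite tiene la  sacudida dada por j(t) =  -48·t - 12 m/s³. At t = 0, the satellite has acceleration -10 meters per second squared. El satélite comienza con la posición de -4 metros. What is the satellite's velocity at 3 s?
To find the answer, we compute 2 integrals of j(t) = -48·t - 12. The integral of jerk is acceleration. Using a(0) = -10, we get a(t) = -24·t^2 - 12·t - 10. Taking ∫a(t)dt and applying v(0) = -5, we find v(t) = -8·t^3 - 6·t^2 - 10·t - 5. From the given velocity equation v(t) = -8·t^3 - 6·t^2 - 10·t - 5, we substitute t = 3 to get v = -305.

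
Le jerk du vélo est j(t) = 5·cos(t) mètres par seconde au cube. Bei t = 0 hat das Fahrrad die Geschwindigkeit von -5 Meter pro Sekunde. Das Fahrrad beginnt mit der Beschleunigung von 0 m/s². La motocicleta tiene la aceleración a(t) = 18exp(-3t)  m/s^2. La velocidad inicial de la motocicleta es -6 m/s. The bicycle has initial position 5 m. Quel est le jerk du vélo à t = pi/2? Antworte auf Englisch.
We have jerk j(t) = 5·cos(t). Substituting t = pi/2: j(pi/2) = 0.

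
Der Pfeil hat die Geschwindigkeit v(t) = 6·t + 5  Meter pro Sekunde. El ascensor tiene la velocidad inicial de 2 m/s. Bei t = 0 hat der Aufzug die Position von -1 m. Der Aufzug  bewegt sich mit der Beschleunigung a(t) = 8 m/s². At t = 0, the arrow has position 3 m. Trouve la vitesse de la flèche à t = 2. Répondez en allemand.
Mit v(t) = 6·t + 5 und Einsetzen von t = 2, finden wir v = 17.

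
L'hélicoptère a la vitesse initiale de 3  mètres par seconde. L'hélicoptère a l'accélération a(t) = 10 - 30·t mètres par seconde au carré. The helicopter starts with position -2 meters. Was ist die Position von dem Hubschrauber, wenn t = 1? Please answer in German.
Ausgehend von der Beschleunigung a(t) = 10 - 30·t, nehmen wir 2 Stammfunktionen. Die Stammfunktion von der Beschleunigung ist die Geschwindigkeit. Mit v(0) = 3 erhalten wir v(t) = -15·t^2 + 10·t + 3. Das Integral von der Geschwindigkeit ist die Position. Mit x(0) = -2 erhalten wir x(t) = -5·t^3 + 5·t^2 + 3·t - 2. Wir haben die Position x(t) = -5·t^3 + 5·t^2 + 3·t - 2. Durch Einsetzen von t = 1: x(1) = 1.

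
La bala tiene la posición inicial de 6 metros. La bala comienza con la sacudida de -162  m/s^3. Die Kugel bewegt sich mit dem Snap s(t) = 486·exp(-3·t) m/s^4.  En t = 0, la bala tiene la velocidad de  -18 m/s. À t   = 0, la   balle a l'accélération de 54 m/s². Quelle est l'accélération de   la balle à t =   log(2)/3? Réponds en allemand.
Wir müssen das Integral unserer Gleichung für den Snap s(t) = 486·exp(-3·t) 2-mal finden. Das Integral von dem Snap ist der Ruck. Mit j(0) = -162 erhalten wir j(t) = -162·exp(-3·t). Das Integral von dem Ruck, mit a(0) = 54, ergibt die Beschleunigung: a(t) = 54·exp(-3·t). Aus der Gleichung für die Beschleunigung a(t) = 54·exp(-3·t), setzen wir t = log(2)/3 ein und erhalten a = 27.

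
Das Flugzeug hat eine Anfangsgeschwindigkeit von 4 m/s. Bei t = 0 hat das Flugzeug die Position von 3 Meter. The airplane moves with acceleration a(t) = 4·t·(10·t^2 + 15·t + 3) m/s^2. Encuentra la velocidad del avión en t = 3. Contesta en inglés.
We must find the antiderivative of our acceleration equation a(t) = 4·t·(10·t^2 + 15·t + 3) 1 time. The antiderivative of acceleration, with v(0) = 4, gives velocity: v(t) = 10·t^4 + 20·t^3 + 6·t^2 + 4. Using v(t) = 10·t^4 + 20·t^3 + 6·t^2 + 4 and substituting t = 3, we find v = 1408.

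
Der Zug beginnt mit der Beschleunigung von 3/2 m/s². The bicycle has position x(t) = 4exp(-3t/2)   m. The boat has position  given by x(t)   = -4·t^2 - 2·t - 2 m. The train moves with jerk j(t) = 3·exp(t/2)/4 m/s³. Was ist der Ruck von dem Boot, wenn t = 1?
Ausgehend von der Position x(t) = -4·t^2 - 2·t - 2, nehmen wir 3 Ableitungen. Mit d/dt von x(t) finden wir v(t) = -8·t - 2. Die Ableitung von der Geschwindigkeit ergibt die Beschleunigung: a(t) = -8. Mit d/dt von a(t) finden wir j(t) = 0. Aus der Gleichung für den Ruck j(t) = 0, setzen wir t = 1 ein und erhalten j = 0.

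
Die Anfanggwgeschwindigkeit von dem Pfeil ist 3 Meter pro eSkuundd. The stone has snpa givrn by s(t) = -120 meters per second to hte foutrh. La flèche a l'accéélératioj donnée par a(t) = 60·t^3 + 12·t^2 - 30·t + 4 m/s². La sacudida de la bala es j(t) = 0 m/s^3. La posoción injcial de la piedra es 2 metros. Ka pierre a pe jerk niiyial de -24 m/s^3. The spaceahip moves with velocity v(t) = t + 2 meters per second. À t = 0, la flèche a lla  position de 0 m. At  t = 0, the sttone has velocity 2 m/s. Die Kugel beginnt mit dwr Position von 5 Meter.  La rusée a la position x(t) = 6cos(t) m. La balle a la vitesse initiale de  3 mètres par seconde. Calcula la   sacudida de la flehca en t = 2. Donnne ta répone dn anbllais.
We must differentiate our acceleration equation a(t) = 60·t^3 + 12·t^2 - 30·t + 4 1 time. The derivative of acceleration gives jerk: j(t) = 180·t^2 + 24·t - 30. We have jerk j(t) = 180·t^2 + 24·t - 30. Substituting t = 2: j(2) = 738.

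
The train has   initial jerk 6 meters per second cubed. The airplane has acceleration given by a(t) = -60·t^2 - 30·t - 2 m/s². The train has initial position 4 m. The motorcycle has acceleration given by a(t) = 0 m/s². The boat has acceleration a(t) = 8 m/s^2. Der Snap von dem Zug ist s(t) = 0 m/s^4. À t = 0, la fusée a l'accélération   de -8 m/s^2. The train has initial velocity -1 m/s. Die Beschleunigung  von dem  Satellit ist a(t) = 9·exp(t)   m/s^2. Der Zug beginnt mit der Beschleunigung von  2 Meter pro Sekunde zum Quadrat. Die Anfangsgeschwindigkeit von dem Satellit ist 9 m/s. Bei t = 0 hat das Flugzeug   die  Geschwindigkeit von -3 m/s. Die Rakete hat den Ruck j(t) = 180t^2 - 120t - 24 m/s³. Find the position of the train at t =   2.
We need to integrate our snap equation s(t) = 0 4 times. Integrating snap and using the initial condition j(0) = 6, we get j(t) = 6. Taking ∫j(t)dt and applying a(0) = 2, we find a(t) = 6·t + 2. The antiderivative of acceleration is velocity. Using v(0) = -1, we get v(t) = 3·t^2 + 2·t - 1. Finding the antiderivative of v(t) and using x(0) = 4: x(t) = t^3 + t^2 - t + 4. From the given position equation x(t) = t^3 + t^2 - t + 4, we substitute t = 2 to get x = 14.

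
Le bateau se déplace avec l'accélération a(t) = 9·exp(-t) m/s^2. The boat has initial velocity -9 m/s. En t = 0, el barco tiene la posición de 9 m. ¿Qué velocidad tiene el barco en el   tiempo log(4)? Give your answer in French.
Nous devons trouver la primitive de notre équation de l'accélération a(t) = 9·exp(-t) 1 fois. L'intégrale de l'accélération, avec v(0) = -9, donne la vitesse: v(t) = -9·exp(-t). En utilisant v(t) = -9·exp(-t) et en substituant t = log(4), nous trouvons v = -9/4.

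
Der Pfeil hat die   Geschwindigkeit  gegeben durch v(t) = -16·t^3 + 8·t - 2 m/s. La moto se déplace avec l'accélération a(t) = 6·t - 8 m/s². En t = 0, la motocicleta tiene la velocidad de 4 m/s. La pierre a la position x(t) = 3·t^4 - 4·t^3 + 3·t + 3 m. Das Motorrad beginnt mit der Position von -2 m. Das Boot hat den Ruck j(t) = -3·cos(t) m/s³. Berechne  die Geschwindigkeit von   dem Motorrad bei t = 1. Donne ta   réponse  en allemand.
Wir müssen die Stammfunktion unserer Gleichung für die Beschleunigung a(t) = 6·t - 8 1-mal finden. Durch Integration von der Beschleunigung und Verwendung der Anfangsbedingung v(0) = 4, erhalten wir v(t) = 3·t^2 - 8·t + 4. Aus der Gleichung für die Geschwindigkeit v(t) = 3·t^2 - 8·t + 4, setzen wir t = 1 ein und erhalten v = -1.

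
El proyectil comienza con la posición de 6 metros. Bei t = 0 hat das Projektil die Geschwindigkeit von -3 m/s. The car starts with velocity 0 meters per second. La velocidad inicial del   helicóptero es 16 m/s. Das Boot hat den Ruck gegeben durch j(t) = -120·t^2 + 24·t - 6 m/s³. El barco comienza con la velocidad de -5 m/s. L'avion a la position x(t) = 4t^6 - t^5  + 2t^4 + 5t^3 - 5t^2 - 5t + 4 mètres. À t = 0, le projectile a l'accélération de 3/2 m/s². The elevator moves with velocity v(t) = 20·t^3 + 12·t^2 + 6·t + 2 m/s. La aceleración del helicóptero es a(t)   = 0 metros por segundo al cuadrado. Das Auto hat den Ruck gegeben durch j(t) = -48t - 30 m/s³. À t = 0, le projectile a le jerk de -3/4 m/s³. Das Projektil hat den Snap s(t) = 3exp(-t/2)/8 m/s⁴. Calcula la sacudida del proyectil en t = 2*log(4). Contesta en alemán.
Ausgehend von dem Snap s(t) = 3·exp(-t/2)/8, nehmen wir 1 Stammfunktion. Das Integral von dem Snap ist der Ruck. Mit j(0) = -3/4 erhalten wir j(t) = -3·exp(-t/2)/4. Aus der Gleichung für den Ruck j(t) = -3·exp(-t/2)/4, setzen wir t = 2*log(4) ein und erhalten j = -3/16.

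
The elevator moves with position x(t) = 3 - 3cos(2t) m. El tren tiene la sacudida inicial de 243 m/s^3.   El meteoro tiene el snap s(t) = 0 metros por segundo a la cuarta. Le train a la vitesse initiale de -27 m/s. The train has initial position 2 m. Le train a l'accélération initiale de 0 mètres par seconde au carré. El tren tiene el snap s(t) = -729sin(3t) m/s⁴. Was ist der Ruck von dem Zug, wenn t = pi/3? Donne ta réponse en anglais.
Starting from snap s(t) = -729·sin(3·t), we take 1 antiderivative. The antiderivative of snap, with j(0) = 243, gives jerk: j(t) = 243·cos(3·t). From the given jerk equation j(t) = 243·cos(3·t), we substitute t = pi/3 to get j = -243.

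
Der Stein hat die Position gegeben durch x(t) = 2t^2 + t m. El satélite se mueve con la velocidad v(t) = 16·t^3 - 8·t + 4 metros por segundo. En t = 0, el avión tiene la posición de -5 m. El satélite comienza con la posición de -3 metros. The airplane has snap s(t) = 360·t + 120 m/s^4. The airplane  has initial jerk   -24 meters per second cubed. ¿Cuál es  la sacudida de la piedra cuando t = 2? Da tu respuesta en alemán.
Um dies zu lösen, müssen wir 3 Ableitungen unserer Gleichung für die Position x(t) = 2·t^2 + t nehmen. Mit d/dt von x(t) finden wir v(t) = 4·t + 1. Durch Ableiten von der Geschwindigkeit erhalten wir die Beschleunigung: a(t) = 4. Die Ableitung von der Beschleunigung ergibt den Ruck: j(t) = 0. Mit j(t) = 0 und Einsetzen von t = 2, finden wir j = 0.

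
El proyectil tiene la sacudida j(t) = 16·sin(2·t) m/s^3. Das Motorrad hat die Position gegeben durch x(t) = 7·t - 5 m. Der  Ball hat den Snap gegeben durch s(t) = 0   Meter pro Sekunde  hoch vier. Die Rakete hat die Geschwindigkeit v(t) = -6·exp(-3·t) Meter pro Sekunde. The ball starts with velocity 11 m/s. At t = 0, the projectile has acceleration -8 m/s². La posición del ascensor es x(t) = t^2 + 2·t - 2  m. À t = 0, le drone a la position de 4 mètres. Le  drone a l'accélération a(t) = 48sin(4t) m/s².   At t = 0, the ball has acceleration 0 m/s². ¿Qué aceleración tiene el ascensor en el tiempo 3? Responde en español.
Partiendo de la posición x(t) = t^2 + 2·t - 2, tomamos 2 derivadas. Tomando d/dt de x(t), encontramos v(t) = 2·t + 2. Derivando la velocidad, obtenemos la aceleración: a(t) = 2. De la ecuación de la aceleración a(t) = 2, sustituimos t = 3 para obtener a = 2.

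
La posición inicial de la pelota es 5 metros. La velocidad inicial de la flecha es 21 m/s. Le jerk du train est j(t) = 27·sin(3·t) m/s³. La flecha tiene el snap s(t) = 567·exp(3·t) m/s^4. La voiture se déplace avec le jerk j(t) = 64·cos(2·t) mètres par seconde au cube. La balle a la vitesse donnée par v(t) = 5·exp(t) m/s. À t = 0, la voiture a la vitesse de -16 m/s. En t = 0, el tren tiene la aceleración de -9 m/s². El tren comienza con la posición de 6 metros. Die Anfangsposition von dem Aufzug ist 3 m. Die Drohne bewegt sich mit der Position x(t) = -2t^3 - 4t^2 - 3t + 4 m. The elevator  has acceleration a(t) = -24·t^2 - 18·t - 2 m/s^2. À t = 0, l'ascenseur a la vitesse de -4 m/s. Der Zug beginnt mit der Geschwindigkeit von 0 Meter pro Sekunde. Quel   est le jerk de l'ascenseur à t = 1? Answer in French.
En partant de l'accélération a(t) = -24·t^2 - 18·t - 2, nous prenons 1 dérivée. En prenant d/dt de a(t), nous trouvons j(t) = -48·t - 18. De l'équation du jerk j(t) = -48·t - 18, nous substituons t = 1 pour obtenir j = -66.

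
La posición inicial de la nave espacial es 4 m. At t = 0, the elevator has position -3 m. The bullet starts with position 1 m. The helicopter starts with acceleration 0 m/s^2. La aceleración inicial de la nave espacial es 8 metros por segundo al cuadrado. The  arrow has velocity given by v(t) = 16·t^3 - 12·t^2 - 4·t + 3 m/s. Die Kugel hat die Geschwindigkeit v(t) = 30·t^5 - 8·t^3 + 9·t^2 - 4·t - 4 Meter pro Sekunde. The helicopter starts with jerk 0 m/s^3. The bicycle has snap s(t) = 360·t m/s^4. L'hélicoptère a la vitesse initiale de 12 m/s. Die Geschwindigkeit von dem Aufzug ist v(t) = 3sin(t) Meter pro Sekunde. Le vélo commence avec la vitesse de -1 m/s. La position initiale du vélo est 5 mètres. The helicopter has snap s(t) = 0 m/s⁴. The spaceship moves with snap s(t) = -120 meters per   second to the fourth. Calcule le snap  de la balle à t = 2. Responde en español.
Debemos derivar nuestra ecuación de la velocidad v(t) = 30·t^5 - 8·t^3 + 9·t^2 - 4·t - 4 3 veces. La derivada de la velocidad da la aceleración: a(t) = 150·t^4 - 24·t^2 + 18·t - 4. Tomando d/dt de a(t), encontramos j(t) = 600·t^3 - 48·t + 18. Tomando d/dt de j(t), encontramos s(t) = 1800·t^2 - 48. Usando s(t) = 1800·t^2 - 48 y sustituyendo t = 2, encontramos s = 7152.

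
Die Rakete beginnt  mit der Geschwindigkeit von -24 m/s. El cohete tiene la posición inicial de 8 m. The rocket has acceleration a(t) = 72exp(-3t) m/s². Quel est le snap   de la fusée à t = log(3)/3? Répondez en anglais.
Starting from acceleration a(t) = 72·exp(-3·t), we take 2 derivatives. Differentiating acceleration, we get jerk: j(t) = -216·exp(-3·t). The derivative of jerk gives snap: s(t) = 648·exp(-3·t). Using s(t) = 648·exp(-3·t) and substituting t = log(3)/3, we find s = 216.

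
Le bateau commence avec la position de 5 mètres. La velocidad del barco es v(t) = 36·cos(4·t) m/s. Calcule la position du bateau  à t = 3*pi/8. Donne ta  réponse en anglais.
We need to integrate our velocity equation v(t) = 36·cos(4·t) 1 time. Taking ∫v(t)dt and applying x(0) = 5, we find x(t) = 9·sin(4·t) + 5. We have position x(t) = 9·sin(4·t) + 5. Substituting t = 3*pi/8: x(3*pi/8) = -4.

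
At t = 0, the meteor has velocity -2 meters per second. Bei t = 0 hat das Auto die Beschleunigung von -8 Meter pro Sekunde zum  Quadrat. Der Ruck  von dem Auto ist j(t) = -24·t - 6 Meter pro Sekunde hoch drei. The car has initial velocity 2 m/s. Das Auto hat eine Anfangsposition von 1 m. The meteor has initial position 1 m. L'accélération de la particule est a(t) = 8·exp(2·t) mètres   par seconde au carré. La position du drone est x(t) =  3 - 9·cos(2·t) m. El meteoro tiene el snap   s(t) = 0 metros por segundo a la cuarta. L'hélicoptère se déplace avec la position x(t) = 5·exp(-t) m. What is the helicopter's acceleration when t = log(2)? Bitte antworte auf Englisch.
We must differentiate our position equation x(t) = 5·exp(-t) 2 times. The derivative of position gives velocity: v(t) = -5·exp(-t). The derivative of velocity gives acceleration: a(t) = 5·exp(-t). We have acceleration a(t) = 5·exp(-t). Substituting t = log(2): a(log(2)) = 5/2.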